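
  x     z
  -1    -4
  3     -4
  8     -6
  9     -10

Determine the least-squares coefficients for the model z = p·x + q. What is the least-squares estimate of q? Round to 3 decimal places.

Entries of MᵀM: Σx·x = 155, Σx = 19, Σ1 = 4.
Moment sums: Σx·z = -146, Σz = -24.
Δ = 155·4 − 19² = 259.
p = ((-146)·4 − 19·(-24))/259 = -128/259; q = (155·(-24) − 19·(-146))/259 = -946/259.

q = -3.653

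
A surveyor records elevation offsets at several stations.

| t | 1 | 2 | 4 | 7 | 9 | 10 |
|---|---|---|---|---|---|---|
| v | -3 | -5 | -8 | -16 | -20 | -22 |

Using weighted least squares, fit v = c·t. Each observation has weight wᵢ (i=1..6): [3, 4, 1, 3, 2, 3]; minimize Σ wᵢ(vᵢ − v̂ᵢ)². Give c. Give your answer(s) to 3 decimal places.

c = -2.231

Setting ∂/∂c … = 0 gives: 644·c = -1437.
Hence c = -1437 / 644 ≈ -2.23137.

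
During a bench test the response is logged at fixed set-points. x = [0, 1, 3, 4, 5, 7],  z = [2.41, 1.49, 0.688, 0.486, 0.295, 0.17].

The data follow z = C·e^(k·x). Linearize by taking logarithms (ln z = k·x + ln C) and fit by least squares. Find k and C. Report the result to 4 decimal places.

k = -0.3825, C = 2.2407

Taking logs, ln z = k·x + ln C, so regress ln z on x.
Σx = 20.0000, Σ(x)² = 100.0000, Σln z = -2.8098, Σx·ln z = -22.1169.
Normal system: [[100.0000, 20.0000]; [20.0000, 6]]·[k, ln C]ᵀ = [-22.1169, -2.8098]ᵀ.
Δ = 100.0000·6 − (20.0000)² = 200.0000; k = (-22.1169·6 − 20.0000·-2.8098)/200.0000 = -0.38252, ln C = (100.0000·-2.8098 − 20.0000·-22.1169)/200.0000 = 0.80677, so C = exp(0.80677) = 2.24065.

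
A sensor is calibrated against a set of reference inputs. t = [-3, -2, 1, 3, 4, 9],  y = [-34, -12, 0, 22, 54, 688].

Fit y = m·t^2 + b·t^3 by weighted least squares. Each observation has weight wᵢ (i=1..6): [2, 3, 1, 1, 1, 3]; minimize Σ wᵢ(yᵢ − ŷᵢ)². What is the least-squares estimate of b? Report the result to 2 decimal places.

With design matrix A, AᵀWA = [[20231, 177833]; [177833, 1600799]] and AᵀWy = [167490, 1510830]ᵀ.
det = 20231·1600799 − 177833² = 761188680.
m = (167490·1600799 − 177833·1510830)/761188680 = -1548908/2114413; b = (20231·1510830 − 177833·167490)/761188680 = 2167646/2114413.

b = 1.03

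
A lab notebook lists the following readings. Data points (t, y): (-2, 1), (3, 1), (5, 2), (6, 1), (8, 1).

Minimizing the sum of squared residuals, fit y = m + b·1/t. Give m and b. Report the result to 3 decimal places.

Normal-equation sums: Σ1 = 5, Σ1/t = 13/40, Σ1/t·1/t = 6401/14400.
And Σy = 6, Σ1/t·y = 21/40.
So AᵀA·[m, b]ᵀ = Aᵀy: [[5, 13/40]; [13/40, 6401/14400]]·[m, b]ᵀ = [6, 21/40]ᵀ.
Δ = 5·(6401/14400) − (13/40)² = 7621/3600.
m = (6·(6401/14400) − (13/40)·(21/40))/(7621/3600) = 35949/30484; b = (5·(21/40) − (13/40)·6)/(7621/3600) = 2430/7621.

m = 1.179, b = 0.319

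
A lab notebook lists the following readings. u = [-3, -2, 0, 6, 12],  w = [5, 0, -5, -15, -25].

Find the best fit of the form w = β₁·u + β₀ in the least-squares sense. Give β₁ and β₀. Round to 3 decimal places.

The normal system XᵀX·[β₁, β₀]ᵀ = Xᵀw is [[193, 13]; [13, 5]]·[β₁, β₀]ᵀ = [-405, -40]ᵀ.
det = 193·5 − 13² = 796.
β₁ = ((-405)·5 − 13·(-40))/796 = -1505/796; β₀ = (193·(-40) − 13·(-405))/796 = -2455/796.

β₁ = -1.891, β₀ = -3.084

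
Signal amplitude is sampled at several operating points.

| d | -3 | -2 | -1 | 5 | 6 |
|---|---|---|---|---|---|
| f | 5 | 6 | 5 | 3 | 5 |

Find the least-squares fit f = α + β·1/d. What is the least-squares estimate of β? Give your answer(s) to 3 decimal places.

β = -1.195

Entries of AᵀA: Σ1 = 5, Σ1/d = -22/15, Σ1/d·1/d = 643/450.
Moment sums: Σf = 24, Σ1/d·f = -247/30.
Normal equations: [[5, -22/15]; [-22/15, 643/450]]·[α, β]ᵀ = [24, -247/30]ᵀ.
Eliminating β: (643/450)·(row 1) − (-22/15)·(row 2) gives (749/150)·α = (643/450)·24 − (-22/15)·(-247/30) = 4999/225, so α = 9998/2247.
Then β = ((-247/30) − (-22/15)·(9998/2247))/(643/450) = -895/749.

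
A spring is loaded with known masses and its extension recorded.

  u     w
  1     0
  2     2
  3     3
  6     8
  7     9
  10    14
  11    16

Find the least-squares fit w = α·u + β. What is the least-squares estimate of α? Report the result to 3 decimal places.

With design matrix M, MᵀM = [[320, 40]; [40, 7]] and Mᵀw = [440, 52]ᵀ.
Eliminating β: 7·(row 1) − 40·(row 2) gives 640·α = 7·440 − 40·52 = 1000, so α = 25/16.
Then β = (52 − 40·(25/16))/7 = -3/2.

α = 1.563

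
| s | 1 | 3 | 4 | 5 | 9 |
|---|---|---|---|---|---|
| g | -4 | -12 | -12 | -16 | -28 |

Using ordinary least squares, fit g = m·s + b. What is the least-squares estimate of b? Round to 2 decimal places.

b = -1.50

Forming XᵀX = [[132, 22]; [22, 5]] and Xᵀg = [-420, -72]ᵀ gives XᵀX·[m, b]ᵀ = Xᵀg.
Δ = 132·5 − 22² = 176.
m = ((-420)·5 − 22·(-72))/176 = -129/44; b = (132·(-72) − 22·(-420))/176 = -3/2.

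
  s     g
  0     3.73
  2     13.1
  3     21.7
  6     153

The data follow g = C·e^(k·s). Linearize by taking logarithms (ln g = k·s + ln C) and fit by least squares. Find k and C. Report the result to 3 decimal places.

k = 0.617, C = 3.678

Taking logs, ln g = k·s + ln C, so regress ln g on s.
Sums: Σs = 11.0000, Σ(s)² = 49.0000, Σln g = 11.9968, Σs·ln g = 44.5598.
Normal system: [[49.0000, 11.0000]; [11.0000, 4]]·[k, ln C]ᵀ = [44.5598, 11.9968]ᵀ.
Δ = 49.0000·4 − (11.0000)² = 75.0000; k = (44.5598·4 − 11.0000·11.9968)/75.0000 = 0.61700, ln C = (49.0000·11.9968 − 11.0000·44.5598)/75.0000 = 1.30245, so C = exp(1.30245) = 3.67831.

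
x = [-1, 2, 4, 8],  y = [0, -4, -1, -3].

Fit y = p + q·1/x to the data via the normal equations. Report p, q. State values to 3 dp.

p = -2.068, q = -2.171

Normal-equation sums: Σ1 = 4, Σ1/x = -1/8, Σ1/x·1/x = 85/64.
And Σy = -8, Σ1/x·y = -21/8.
det = 4·(85/64) − (-1/8)² = 339/64.
p = ((-8)·(85/64) − (-1/8)·(-21/8))/(339/64) = -701/339; q = (4·(-21/8) − (-1/8)·(-8))/(339/64) = -736/339.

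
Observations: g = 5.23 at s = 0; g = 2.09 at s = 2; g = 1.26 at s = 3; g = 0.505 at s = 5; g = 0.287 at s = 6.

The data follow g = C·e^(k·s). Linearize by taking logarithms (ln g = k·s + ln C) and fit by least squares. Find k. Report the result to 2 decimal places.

Taking logs, ln g = k·s + ln C, so regress ln g on s.
Sums: Σs = 16.0000, Σ(s)² = 74.0000, Σln g = 0.6912, Σs·ln g = -8.7380.
Normal system: [[74.0000, 16.0000]; [16.0000, 5]]·[k, ln C]ᵀ = [-8.7380, 0.6912]ᵀ.
Δ = 74.0000·5 − (16.0000)² = 114.0000; k = (-8.7380·5 − 16.0000·0.6912)/114.0000 = -0.48026, ln C = (74.0000·0.6912 − 16.0000·-8.7380)/114.0000 = 1.67507.

k = -0.48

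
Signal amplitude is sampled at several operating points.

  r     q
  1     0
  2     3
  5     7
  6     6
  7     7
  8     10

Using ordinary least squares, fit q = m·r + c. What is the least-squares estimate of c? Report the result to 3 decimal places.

c = -0.288

AᵀA·[m, c]ᵀ = Aᵀq reads: 179·m + 29·c = 206;  29·m + 6·c = 33.
Eliminating c: 6·(row 1) − 29·(row 2) gives 233·m = 6·206 − 29·33 = 279, so m = 279/233.
Then c = (33 − 29·(279/233))/6 = -67/233.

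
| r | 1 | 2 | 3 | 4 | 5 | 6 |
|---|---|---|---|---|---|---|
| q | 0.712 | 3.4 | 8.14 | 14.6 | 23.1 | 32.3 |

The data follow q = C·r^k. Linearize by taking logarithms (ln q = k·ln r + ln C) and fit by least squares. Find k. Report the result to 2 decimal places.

k = 2.13

With ln qᵢ as the transformed response and ln rᵢ as the regressor:
Σln r = 6.5793, Σ(ln r)² = 9.4099, Σln q = 12.2768, Σln r·ln q = 18.1484.
Equations: 9.4099·k + 6.5793·ln C = 18.1484;  6.5793·k + 6·ln C = 12.2768.
Solving (det = 13.1729): k = 2.13453, ln C = -0.29446.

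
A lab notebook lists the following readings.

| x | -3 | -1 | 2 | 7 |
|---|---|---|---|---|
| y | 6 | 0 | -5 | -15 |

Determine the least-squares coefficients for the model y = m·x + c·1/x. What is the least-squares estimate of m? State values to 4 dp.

m = -2.2126

Entries of AᵀA: Σx·x = 63, Σx·1/x = 4, Σ1/x·1/x = 2437/1764.
And Σx·y = -133, Σ1/x·y = -93/14.
Δ = 63·(2437/1764) − 4² = 1989/28.
m = ((-133)·(2437/1764) − 4·(-93/14))/(1989/28) = -39607/17901; c = (63·(-93/14) − 4·(-133))/(1989/28) = 3178/1989.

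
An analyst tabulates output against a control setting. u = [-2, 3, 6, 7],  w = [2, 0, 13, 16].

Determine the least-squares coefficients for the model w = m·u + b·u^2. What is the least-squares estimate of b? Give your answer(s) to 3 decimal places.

b = 0.423

From the data, Σu·u = 98, Σu·u^2 = 578, Σu^2·u^2 = 3794.
Moment sums: Σu·w = 186, Σu^2·w = 1260.
Normal equations: [[98, 578]; [578, 3794]]·[m, b]ᵀ = [186, 1260]ᵀ.
Eliminating b: 3794·(row 1) − 578·(row 2) gives 37728·m = 3794·186 − 578·1260 = -22596, so m = -1883/3144.
Then b = (1260 − 578·(-1883/3144))/3794 = 1331/3144.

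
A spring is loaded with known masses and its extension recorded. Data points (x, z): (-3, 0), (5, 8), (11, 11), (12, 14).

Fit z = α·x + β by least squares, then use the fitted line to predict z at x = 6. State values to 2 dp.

Entries of MᵀM: Σx·x = 299, Σx = 25, Σ1 = 4.
For Mᵀz: Σx·z = 329, Σz = 33.
MᵀM·[α, β]ᵀ = Mᵀz becomes [[299, 25]; [25, 4]]·[α, β]ᵀ = [329, 33]ᵀ.
Eliminating β: 4·(row 1) − 25·(row 2) gives 571·α = 4·329 − 25·33 = 491, so α = 491/571.
Then β = (33 − 25·(491/571))/4 = 1642/571.
At x = 6: ẑ = (491/571)·(6) + (1642/571)·(1) = 4588/571.

ẑ = 8.04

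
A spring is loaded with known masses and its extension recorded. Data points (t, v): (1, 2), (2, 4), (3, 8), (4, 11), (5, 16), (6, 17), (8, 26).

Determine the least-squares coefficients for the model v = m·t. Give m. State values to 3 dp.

XᵀX·[m]ᵀ = Xᵀv reads: 155·m = 468.
(Σt·t = 155, Σt·v = 468.)
Hence m = 468 / 155 ≈ 3.01935.

m = 3.019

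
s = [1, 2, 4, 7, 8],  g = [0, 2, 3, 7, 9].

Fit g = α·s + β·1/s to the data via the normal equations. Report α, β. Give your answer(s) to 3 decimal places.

XᵀX·[α, β]ᵀ = Xᵀg reads: 134·α + 5·β = 137;  5·α + (4229/3136)·β = 31/8.
(Σs·s = 134, Σs·1/s = 5, Σ1/s·1/s = 4229/3136, Σs·g = 137, Σ1/s·g = 31/8.)
Eliminating β: (4229/3136)·(row 1) − 5·(row 2) gives (244143/1568)·α = (4229/3136)·137 − 5·(31/8) = 518613/3136, so α = 172871/162762.
Then β = ((31/8) − 5·(172871/162762))/(4229/3136) = -86632/81381.

α = 1.062, β = -1.065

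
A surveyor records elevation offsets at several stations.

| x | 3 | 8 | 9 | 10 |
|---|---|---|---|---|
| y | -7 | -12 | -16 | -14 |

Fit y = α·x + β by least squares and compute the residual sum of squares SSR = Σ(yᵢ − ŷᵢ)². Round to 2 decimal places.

Sums needed: Σx·x = 254, Σx = 30, Σ1 = 4.
And Σx·y = -401, Σy = -49.
Δ = 254·4 − 30² = 116.
α = ((-401)·4 − 30·(-49))/116 = -67/58; β = (254·(-49) − 30·(-401))/116 = -104/29.
Residuals: 3/58, 24/29, -117/58, 33/29; SSR = 351/58.

SSR = 6.05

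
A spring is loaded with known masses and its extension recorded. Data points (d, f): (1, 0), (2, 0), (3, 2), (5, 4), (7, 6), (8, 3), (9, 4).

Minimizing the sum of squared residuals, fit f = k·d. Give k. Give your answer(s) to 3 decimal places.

XᵀX·[k]ᵀ = Xᵀf reads: 233·k = 128.
(Σd·d = 233, Σd·f = 128.)
k = 128/233 = 0.549356.

k = 0.549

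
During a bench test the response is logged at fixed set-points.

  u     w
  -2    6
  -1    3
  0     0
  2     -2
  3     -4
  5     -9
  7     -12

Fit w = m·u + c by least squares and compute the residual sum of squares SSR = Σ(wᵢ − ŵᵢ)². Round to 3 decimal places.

From the data, Σu·u = 92, Σu = 14, Σ1 = 7.
For Mᵀw: Σu·w = -160, Σw = -18.
Normal equations: [[92, 14]; [14, 7]]·[m, c]ᵀ = [-160, -18]ᵀ.
Eliminating c: 7·(row 1) − 14·(row 2) gives 448·m = 7·(-160) − 14·(-18) = -868, so m = -31/16.
Then c = ((-18) − 14·(-31/16))/7 = 73/56.
Residuals: 23/28, -27/112, -73/56, 4/7, 57/112, -69/112, 29/112; SSR = 97/28.

SSR = 3.464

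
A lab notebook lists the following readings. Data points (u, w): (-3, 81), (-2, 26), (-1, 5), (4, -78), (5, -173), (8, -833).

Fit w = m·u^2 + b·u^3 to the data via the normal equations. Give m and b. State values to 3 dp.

Setting ∂/∂m … = 0 gives: 5075·m + 36641·b = -58047;  36641·m + 282659·b = -455513.
Eliminating b: 282659·(row 1) − 36641·(row 2) gives 91931544·m = 282659·(-58047) − 36641·(-455513) = 282944860, so m = 70736215/22982886.
Then b = ((-455513) − 36641·(70736215/22982886))/282659 = -46207087/22982886.

m = 3.078, b = -2.010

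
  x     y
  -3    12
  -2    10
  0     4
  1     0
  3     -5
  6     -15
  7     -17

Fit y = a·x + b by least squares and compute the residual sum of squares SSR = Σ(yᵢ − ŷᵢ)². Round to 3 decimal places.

SSR = 1.699

From the data, Σx·x = 108, Σx = 12, Σ1 = 7.
For Mᵀy: Σx·y = -280, Σy = -11.
Determinant 108·7 − 12² = 612.
a = ((-280)·7 − 12·(-11))/612 = -457/153; b = (108·(-11) − 12·(-280))/612 = 181/51.
Residuals: -26/51, 73/153, 23/51, -86/153, 7/17, -32/51, 55/153; SSR = 260/153.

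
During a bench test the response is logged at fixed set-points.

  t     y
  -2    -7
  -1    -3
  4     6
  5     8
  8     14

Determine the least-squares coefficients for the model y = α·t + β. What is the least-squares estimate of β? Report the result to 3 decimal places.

The normal system AᵀA·[α, β]ᵀ = Aᵀy is [[110, 14]; [14, 5]]·[α, β]ᵀ = [193, 18]ᵀ.
Δ = 110·5 − 14² = 354.
α = (193·5 − 14·18)/354 = 713/354; β = (110·18 − 14·193)/354 = -361/177.

β = -2.040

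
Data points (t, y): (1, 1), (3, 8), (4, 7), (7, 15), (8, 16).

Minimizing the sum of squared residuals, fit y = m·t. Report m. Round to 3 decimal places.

The normal system AᵀA·[m]ᵀ = Aᵀy is [[139]]·[m]ᵀ = [286]ᵀ.
Hence m = 286 / 139 ≈ 2.05755.

m = 2.058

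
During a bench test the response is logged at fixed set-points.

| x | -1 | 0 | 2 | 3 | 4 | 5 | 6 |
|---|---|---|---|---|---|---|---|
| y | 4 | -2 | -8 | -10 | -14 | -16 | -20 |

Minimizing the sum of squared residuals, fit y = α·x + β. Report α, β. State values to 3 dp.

α = -3.217, β = -0.696

With design matrix M, MᵀM = [[91, 19]; [19, 7]] and Mᵀy = [-306, -66]ᵀ.
Eliminating β: 7·(row 1) − 19·(row 2) gives 276·α = 7·(-306) − 19·(-66) = -888, so α = -74/23.
Then β = ((-66) − 19·(-74/23))/7 = -16/23.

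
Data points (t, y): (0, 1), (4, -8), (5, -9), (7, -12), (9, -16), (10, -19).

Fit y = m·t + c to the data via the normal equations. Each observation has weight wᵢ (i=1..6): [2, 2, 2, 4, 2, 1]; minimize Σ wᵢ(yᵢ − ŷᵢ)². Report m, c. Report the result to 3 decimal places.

m = -1.872, c = 0.578

Sums needed: Σwᵢ·t·t = 540, Σwᵢ·t = 74, Σwᵢ·1 = 13.
For XᵀWy: Σwᵢ·t·y = -968, Σwᵢ·y = -131.
Eliminating c: 13·(row 1) − 74·(row 2) gives 1544·m = 13·(-968) − 74·(-131) = -2890, so m = -1445/772.
Then c = ((-131) − 74·(-1445/772))/13 = 223/386.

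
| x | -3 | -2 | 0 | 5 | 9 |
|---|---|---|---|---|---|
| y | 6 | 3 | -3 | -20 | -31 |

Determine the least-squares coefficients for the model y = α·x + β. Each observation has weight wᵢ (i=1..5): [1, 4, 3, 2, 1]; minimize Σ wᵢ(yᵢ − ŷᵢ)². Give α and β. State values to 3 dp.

Sums needed: Σwᵢ·x·x = 156, Σwᵢ·x = 8, Σwᵢ·1 = 11.
Right-hand side: Σwᵢ·x·y = -521, Σwᵢ·y = -62.
Determinant 156·11 − 8² = 1652.
α = ((-521)·11 − 8·(-62))/1652 = -5235/1652; β = (156·(-62) − 8·(-521))/1652 = -1376/413.

α = -3.169, β = -3.332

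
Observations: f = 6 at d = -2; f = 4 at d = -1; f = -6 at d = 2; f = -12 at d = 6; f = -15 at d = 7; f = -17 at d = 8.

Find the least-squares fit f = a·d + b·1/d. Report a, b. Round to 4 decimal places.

a = -2.0639, b = -2.4840

Entries of AᵀA: Σd·d = 158, Σd·1/d = 6, Σ1/d·1/d = 44137/28224.
For Aᵀf: Σd·f = -341, Σ1/d·f = -911/56.
AᵀA·[a, b]ᵀ = Aᵀf becomes [[158, 6]; [6, 44137/28224]]·[a, b]ᵀ = [-341, -911/56]ᵀ.
det = 158·(44137/28224) − 6² = 2978791/14112.
a = ((-341)·(44137/28224) − 6·(-911/56))/(2978791/14112) = -12295853/5957582; b = (158·(-911/56) − 6·(-341))/(2978791/14112) = -7399224/2978791.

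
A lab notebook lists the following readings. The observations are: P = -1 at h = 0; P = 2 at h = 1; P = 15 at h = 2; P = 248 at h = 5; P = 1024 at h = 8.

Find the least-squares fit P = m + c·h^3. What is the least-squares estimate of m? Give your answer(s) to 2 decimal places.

m = -0.97

The normal equations are: 5·m + 646·c = 1288;  646·m + 277834·c = 555410.
Determinant 5·277834 − 646² = 971854.
m = (1288·277834 − 646·555410)/971854 = -472334/485927; c = (5·555410 − 646·1288)/971854 = 972501/485927.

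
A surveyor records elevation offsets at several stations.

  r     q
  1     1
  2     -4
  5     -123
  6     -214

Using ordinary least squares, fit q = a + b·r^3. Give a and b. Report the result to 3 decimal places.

With design matrix M, MᵀM = [[4, 350]; [350, 62346]] and Mᵀq = [-340, -61630]ᵀ.
det = 4·62346 − 350² = 126884.
a = ((-340)·62346 − 350·(-61630))/126884 = 93215/31721; b = (4·(-61630) − 350·(-340))/126884 = -31880/31721.

a = 2.939, b = -1.005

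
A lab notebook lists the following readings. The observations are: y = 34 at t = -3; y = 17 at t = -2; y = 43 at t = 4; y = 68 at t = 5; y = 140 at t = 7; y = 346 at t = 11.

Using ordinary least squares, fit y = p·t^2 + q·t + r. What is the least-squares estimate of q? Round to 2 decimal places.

Normal-equation sums: Σt^2·t^2 = 18020, Σt^2·t = 1828, Σt^2 = 224, Σt·t = 224, Σt = 22, Σ1 = 6.
Moment sums: Σt^2·y = 51488, Σt·y = 5162, Σy = 648.
Normal equations: [[18020, 1828, 224]; [1828, 224, 22]; [224, 22, 6]]·[p, q, r]ᵀ = [51488, 5162, 648]ᵀ.
Row-reducing yields p = 83089/27813, q = -214741/139065, r = 98819/46355.

q = -1.54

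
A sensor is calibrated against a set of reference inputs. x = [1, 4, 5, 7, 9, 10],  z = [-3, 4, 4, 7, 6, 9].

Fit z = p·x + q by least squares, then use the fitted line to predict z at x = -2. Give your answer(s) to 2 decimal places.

AᵀA·[p, q]ᵀ = Aᵀz reads: 272·p + 36·q = 226;  36·p + 6·q = 27.
(Σx·x = 272, Σx = 36, Σ1 = 6, Σx·z = 226, Σz = 27.)
Eliminating q: 6·(row 1) − 36·(row 2) gives 336·p = 6·226 − 36·27 = 384, so p = 8/7.
Then q = (27 − 36·(8/7))/6 = -33/14.
At x = -2: ẑ = (8/7)·(-2) + (-33/14)·(1) = -65/14.

ẑ = -4.64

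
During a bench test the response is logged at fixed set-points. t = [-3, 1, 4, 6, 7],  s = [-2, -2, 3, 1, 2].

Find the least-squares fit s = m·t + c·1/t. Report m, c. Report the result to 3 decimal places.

Sums needed: Σt·t = 111, Σt·1/t = 5, Σ1/t·1/t = 8621/7056.
For Aᵀs: Σt·s = 36, Σ1/t·s = -11/84.
So AᵀA·[m, c]ᵀ = Aᵀs: [[111, 5]; [5, 8621/7056]]·[m, c]ᵀ = [36, -11/84]ᵀ.
Δ = 111·(8621/7056) − 5² = 260177/2352.
m = (36·(8621/7056) − 5·(-11/84))/(260177/2352) = 104992/260177; c = (111·(-11/84) − 5·36)/(260177/2352) = -457548/260177.

m = 0.404, c = -1.759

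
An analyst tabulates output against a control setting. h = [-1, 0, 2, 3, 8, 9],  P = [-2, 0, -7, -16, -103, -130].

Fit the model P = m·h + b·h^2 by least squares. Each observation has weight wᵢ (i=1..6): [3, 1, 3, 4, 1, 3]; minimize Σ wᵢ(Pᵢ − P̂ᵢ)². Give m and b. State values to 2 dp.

Compute the Gram sums: Σwᵢ·h·h = 358, Σwᵢ·h·h^2 = 2828, Σwᵢ·h^2·h^2 = 24154.
And Σwᵢ·h·P = -4562, Σwᵢ·h^2·P = -38848.
So XᵀWX·[m, b]ᵀ = XᵀWP: [[358, 2828]; [2828, 24154]]·[m, b]ᵀ = [-4562, -38848]ᵀ.
Eliminating b: 24154·(row 1) − 2828·(row 2) gives 649548·m = 24154·(-4562) − 2828·(-38848) = -328404, so m = -27367/54129.
Then b = ((-38848) − 2828·(-27367/54129))/24154 = -83854/54129.

m = -0.51, b = -1.55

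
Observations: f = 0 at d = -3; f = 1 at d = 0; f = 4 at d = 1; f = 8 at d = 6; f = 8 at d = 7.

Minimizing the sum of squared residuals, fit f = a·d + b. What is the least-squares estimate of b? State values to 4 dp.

b = 2.2797

Compute the Gram sums: Σd·d = 95, Σd = 11, Σ1 = 5.
Moment sums: Σd·f = 108, Σf = 21.
So XᵀX·[a, b]ᵀ = Xᵀf: [[95, 11]; [11, 5]]·[a, b]ᵀ = [108, 21]ᵀ.
det = 95·5 − 11² = 354.
a = (108·5 − 11·21)/354 = 103/118; b = (95·21 − 11·108)/354 = 269/118.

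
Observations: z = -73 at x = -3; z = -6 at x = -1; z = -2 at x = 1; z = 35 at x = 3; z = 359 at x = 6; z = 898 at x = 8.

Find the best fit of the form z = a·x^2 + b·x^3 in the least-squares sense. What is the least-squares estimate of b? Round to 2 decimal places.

b = 2.02

Entries of AᵀA: Σx^2·x^2 = 5556, Σx^2·x^3 = 40544, Σx^3·x^3 = 310260.
Right-hand side: Σx^2·z = 70046, Σx^3·z = 540240.
Δ = 5556·310260 − 40544² = 79988624.
a = (70046·310260 − 40544·540240)/79988624 = -21377325/9998578; b = (5556·540240 − 40544·70046)/79988624 = 10101776/4999289.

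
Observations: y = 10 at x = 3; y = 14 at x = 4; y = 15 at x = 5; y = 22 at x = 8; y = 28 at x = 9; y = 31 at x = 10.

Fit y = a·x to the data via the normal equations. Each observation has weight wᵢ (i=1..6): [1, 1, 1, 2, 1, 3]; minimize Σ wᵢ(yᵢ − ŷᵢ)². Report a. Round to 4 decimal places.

Setting ∂/∂a … = 0 gives: 559·a = 1695.
(Σwᵢ·x·x = 559, Σwᵢ·x·y = 1695.)
a = 1695/559 = 3.0322.

a = 3.0322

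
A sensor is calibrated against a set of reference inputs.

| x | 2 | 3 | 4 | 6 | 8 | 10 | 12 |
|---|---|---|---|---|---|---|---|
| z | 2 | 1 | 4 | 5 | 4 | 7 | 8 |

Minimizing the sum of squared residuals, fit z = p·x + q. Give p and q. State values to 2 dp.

p = 0.62, q = 0.46

Forming AᵀA = [[373, 45]; [45, 7]] and Aᵀz = [251, 31]ᵀ gives AᵀA·[p, q]ᵀ = Aᵀz.
Δ = 373·7 − 45² = 586.
p = (251·7 − 45·31)/586 = 181/293; q = (373·31 − 45·251)/586 = 134/293.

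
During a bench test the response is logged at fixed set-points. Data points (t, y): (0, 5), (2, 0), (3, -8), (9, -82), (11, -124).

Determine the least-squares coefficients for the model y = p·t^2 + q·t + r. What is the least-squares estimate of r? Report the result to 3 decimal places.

Entries of AᵀA: Σt^2·t^2 = 21299, Σt^2·t = 2095, Σt^2 = 215, Σt·t = 215, Σt = 25, Σ1 = 5.
Right-hand side: Σt^2·y = -21718, Σt·y = -2126, Σy = -209.
Solving the 3×3 system (Gaussian elimination) gives p = -1439/1482, q = -7459/7410, r = 6157/1235.

r = 4.985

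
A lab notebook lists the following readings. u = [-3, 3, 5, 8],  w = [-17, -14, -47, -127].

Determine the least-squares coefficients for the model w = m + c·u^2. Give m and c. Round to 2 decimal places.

From the data, Σ1 = 4, Σu^2 = 107, Σu^2·u^2 = 4883.
For Aᵀw: Σw = -205, Σu^2·w = -9582.
Δ = 4·4883 − 107² = 8083.
m = ((-205)·4883 − 107·(-9582))/8083 = 24259/8083; c = (4·(-9582) − 107·(-205))/8083 = -16393/8083.

m = 3.00, c = -2.03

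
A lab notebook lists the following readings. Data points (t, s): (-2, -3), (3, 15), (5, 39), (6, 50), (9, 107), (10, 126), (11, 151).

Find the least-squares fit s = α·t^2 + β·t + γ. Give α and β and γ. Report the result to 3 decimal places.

α = 1.009, β = 2.784, γ = -1.630

The normal system XᵀX·[α, β, γ]ᵀ = Xᵀs is [[33220, 3420, 376]; [3420, 376, 42]; [376, 42, 7]]·[α, β, γ]ᵀ = [42436, 4430, 485]ᵀ.
Inverting the 3×3 Gram matrix, [α, β, γ]ᵀ = [114803/113754, 105579/37918, -92728/56877]ᵀ.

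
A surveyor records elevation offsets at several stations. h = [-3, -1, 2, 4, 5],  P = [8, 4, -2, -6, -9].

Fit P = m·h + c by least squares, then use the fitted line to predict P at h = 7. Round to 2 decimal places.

With design matrix A, AᵀA = [[55, 7]; [7, 5]] and AᵀP = [-101, -5]ᵀ.
Determinant 55·5 − 7² = 226.
m = ((-101)·5 − 7·(-5))/226 = -235/113; c = (55·(-5) − 7·(-101))/226 = 216/113.
At h = 7: P̂ = (-235/113)·(7) + (216/113)·(1) = -1429/113.

P̂ = -12.65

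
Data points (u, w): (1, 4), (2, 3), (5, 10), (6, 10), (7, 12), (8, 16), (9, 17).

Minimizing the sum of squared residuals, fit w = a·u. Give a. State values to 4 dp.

Compute the Gram sums: Σu·u = 260.
Moment sums: Σu·w = 485.
a = 485/260 = 1.86538.

a = 1.8654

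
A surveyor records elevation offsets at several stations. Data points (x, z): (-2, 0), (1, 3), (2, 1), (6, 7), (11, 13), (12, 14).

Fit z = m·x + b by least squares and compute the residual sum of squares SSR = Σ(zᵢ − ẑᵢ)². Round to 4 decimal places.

Compute the Gram sums: Σx·x = 310, Σx = 30, Σ1 = 6.
Right-hand side: Σx·z = 358, Σz = 38.
Δ = 310·6 − 30² = 960.
m = (358·6 − 30·38)/960 = 21/20; b = (310·38 − 30·358)/960 = 13/12.
Residuals: 61/60, 13/15, -131/60, -23/60, 11/30, 19/60; SSR = 104/15.

SSR = 6.9333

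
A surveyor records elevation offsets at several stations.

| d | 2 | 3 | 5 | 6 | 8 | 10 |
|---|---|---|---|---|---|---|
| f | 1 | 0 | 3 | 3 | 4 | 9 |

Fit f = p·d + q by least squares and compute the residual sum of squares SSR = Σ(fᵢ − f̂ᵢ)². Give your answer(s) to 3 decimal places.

Compute the Gram sums: Σd·d = 238, Σd = 34, Σ1 = 6.
Moment sums: Σd·f = 157, Σf = 20.
So AᵀA·[p, q]ᵀ = Aᵀf: [[238, 34]; [34, 6]]·[p, q]ᵀ = [157, 20]ᵀ.
Eliminating q: 6·(row 1) − 34·(row 2) gives 272·p = 6·157 − 34·20 = 262, so p = 131/136.
Then q = (20 − 34·(131/136))/6 = -17/8.
Residuals: 163/136, -13/17, 21/68, -89/136, -215/136, 203/136; SSR = 989/136.

SSR = 7.272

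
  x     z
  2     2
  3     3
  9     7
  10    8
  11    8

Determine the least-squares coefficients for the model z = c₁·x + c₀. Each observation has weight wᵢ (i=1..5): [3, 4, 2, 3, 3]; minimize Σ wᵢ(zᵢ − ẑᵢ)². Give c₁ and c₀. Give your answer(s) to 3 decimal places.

c₁ = 0.683, c₀ = 0.825

With design matrix M, MᵀWM = [[873, 99]; [99, 15]] and MᵀWz = [678, 80]ᵀ.
Δ = 873·15 − 99² = 3294.
c₁ = (678·15 − 99·80)/3294 = 125/183; c₀ = (873·80 − 99·678)/3294 = 151/183.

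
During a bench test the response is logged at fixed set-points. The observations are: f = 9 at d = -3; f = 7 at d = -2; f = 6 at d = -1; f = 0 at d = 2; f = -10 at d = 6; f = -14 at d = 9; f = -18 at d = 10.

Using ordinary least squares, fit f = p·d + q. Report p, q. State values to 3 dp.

Entries of AᵀA: Σd·d = 235, Σd = 21, Σ1 = 7.
Right-hand side: Σd·f = -413, Σf = -20.
Normal equations: [[235, 21]; [21, 7]]·[p, q]ᵀ = [-413, -20]ᵀ.
det = 235·7 − 21² = 1204.
p = ((-413)·7 − 21·(-20))/1204 = -353/172; q = (235·(-20) − 21·(-413))/1204 = 3973/1204.

p = -2.052, q = 3.300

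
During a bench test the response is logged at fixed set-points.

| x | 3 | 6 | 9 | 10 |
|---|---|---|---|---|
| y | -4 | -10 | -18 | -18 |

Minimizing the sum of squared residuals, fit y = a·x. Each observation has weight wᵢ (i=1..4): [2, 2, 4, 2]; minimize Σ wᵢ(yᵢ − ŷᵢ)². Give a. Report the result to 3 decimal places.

a = -1.876

The normal equations are: 614·a = -1152.
a = (-1152)/614 = -1.87622.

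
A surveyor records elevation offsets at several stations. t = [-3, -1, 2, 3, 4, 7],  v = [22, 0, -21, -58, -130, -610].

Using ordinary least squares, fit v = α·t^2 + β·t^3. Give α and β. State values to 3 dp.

The normal system MᵀM·[α, β]ᵀ = Mᵀv is [[2836, 17862]; [17862, 123268]]·[α, β]ᵀ = [-32378, -219878]ᵀ.
Δ = 2836·123268 − 17862² = 30537004.
α = ((-32378)·123268 − 17862·(-219878))/30537004 = -15927617/7634251; β = (2836·(-219878) − 17862·(-32378))/30537004 = -11309543/7634251.

α = -2.086, β = -1.481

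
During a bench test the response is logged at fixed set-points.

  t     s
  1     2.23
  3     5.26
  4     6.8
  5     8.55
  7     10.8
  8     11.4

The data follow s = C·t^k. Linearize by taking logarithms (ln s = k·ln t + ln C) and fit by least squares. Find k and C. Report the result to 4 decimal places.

k = 0.8032, C = 2.2317

Taking logs, ln s = k·ln t + ln C, so regress ln s on ln t.
Σln t = 8.1197, Σ(ln t)² = 13.8297, Σln s = 11.3381, Σln t·ln s = 17.6259.
Equations: 13.8297·k + 8.1197·ln C = 17.6259;  8.1197·k + 6·ln C = 11.3381.
Δ = 13.8297·6 − (8.1197)² = 17.0487; k = (17.6259·6 − 8.1197·11.3381)/17.0487 = 0.80319, ln C = (13.8297·11.3381 − 8.1197·17.6259)/17.0487 = 0.80275, so C = exp(0.80275) = 2.23166.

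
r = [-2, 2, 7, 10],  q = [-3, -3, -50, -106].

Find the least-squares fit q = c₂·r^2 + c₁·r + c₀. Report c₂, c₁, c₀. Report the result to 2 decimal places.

Sums needed: Σr^2·r^2 = 12433, Σr^2·r = 1343, Σr^2 = 157, Σr·r = 157, Σr = 17, Σ1 = 4.
Moment sums: Σr^2·q = -13074, Σr·q = -1410, Σq = -162.
So AᵀA·[c₂, c₁, c₀]ᵀ = Aᵀq: [[12433, 1343, 157]; [1343, 157, 17]; [157, 17, 4]]·[c₂, c₁, c₀]ᵀ = [-13074, -1410, -162]ᵀ.
Solving the 3×3 system (Gaussian elimination) gives c₂ = -9065/8312, c₁ = 1517/8312, c₀ = 6359/4156.

c₂ = -1.09, c₁ = 0.18, c₀ = 1.53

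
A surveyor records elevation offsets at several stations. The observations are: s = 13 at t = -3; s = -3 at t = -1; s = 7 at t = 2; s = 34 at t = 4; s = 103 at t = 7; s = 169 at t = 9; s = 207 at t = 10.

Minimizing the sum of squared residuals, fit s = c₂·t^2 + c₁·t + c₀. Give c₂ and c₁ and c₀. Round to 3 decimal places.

AᵀA·[c₂, c₁, c₀]ᵀ = Aᵀs reads: 19316·c₂ + 2116·c₁ + 260·c₀ = 40122;  2116·c₂ + 260·c₁ + 28·c₀ = 4426;  260·c₂ + 28·c₁ + 7·c₀ = 530.
(Σt^2·t^2 = 19316, Σt^2·t = 2116, Σt^2 = 260, Σt·t = 260, Σt = 28, Σ1 = 7, Σt^2·s = 40122, Σt·s = 4426, Σs = 530.)
Inverting the 3×3 Gram matrix, [c₂, c₁, c₀]ᵀ = [59425/29721, 62099/59442, -27036/9907]ᵀ.

c₂ = 1.999, c₁ = 1.045, c₀ = -2.729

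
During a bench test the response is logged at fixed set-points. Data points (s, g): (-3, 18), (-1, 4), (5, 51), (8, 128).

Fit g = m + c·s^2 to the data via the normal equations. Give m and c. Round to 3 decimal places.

m = 1.247, c = 1.980

Entries of XᵀX: Σ1 = 4, Σs^2 = 99, Σs^2·s^2 = 4803.
Right-hand side: Σg = 201, Σs^2·g = 9633.
det = 4·4803 − 99² = 9411.
m = (201·4803 − 99·9633)/9411 = 3912/3137; c = (4·9633 − 99·201)/9411 = 6211/3137.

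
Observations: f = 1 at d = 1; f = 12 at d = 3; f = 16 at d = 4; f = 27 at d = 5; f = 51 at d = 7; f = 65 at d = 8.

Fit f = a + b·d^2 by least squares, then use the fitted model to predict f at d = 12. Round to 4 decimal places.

Sums needed: Σ1 = 6, Σd^2 = 164, Σd^2·d^2 = 7460.
Moment sums: Σf = 172, Σd^2·f = 7699.
Δ = 6·7460 − 164² = 17864.
a = (172·7460 − 164·7699)/17864 = 5121/4466; b = (6·7699 − 164·172)/17864 = 8993/8932.
At d = 12: f̂ = (5121/4466)·(1) + (8993/8932)·(144) = 93231/638.

f̂ = 146.1301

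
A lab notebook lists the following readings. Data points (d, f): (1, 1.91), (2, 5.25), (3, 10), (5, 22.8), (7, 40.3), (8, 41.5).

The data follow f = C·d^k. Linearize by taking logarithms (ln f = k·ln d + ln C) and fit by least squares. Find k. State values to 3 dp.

Let Y = ln f. Fitting Y = k·ln d + ln C by least squares:
Σln d = 7.4265, Σ(ln d)² = 12.3883, Σln f = 15.1567, Σln d·ln f = 23.6515.
Equations: 12.3883·k + 7.4265·ln C = 23.6515;  7.4265·k + 6·ln C = 15.1567.
Solving (det = 19.1764): k = 1.53037, ln C = 0.63190.

k = 1.530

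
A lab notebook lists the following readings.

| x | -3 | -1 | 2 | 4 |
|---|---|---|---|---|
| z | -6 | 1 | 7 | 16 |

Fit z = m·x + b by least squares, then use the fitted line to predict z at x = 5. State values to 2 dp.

Forming MᵀM = [[30, 2]; [2, 4]] and Mᵀz = [95, 18]ᵀ gives MᵀM·[m, b]ᵀ = Mᵀz.
det = 30·4 − 2² = 116.
m = (95·4 − 2·18)/116 = 86/29; b = (30·18 − 2·95)/116 = 175/58.
At x = 5: ẑ = (86/29)·(5) + (175/58)·(1) = 1035/58.

ẑ = 17.84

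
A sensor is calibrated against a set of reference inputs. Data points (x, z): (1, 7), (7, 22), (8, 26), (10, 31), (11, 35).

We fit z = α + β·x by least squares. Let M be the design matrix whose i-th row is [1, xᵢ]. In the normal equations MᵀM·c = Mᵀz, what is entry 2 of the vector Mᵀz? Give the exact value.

Entry 2 ↔ basis x, so (Mᵀz)_{2} = Σᵢ (x)·zᵢ = (1)·(7) + (7)·(22) + (8)·(26) + (10)·(31) + (11)·(35) = 1064.

1064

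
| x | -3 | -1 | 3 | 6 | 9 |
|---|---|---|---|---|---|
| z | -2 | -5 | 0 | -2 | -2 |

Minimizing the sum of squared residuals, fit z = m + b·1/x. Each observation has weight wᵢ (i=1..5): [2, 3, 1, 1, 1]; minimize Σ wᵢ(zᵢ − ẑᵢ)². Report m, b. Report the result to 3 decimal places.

m = -1.664, b = 3.169

Entries of AᵀWA: Σwᵢ·1 = 8, Σwᵢ·1/x = -55/18, Σwᵢ·1/x·1/x = 1093/324.
For AᵀWz: Σwᵢ·z = -23, Σwᵢ·1/x·z = 142/9.
Normal equations: [[8, -55/18]; [-55/18, 1093/324]]·[m, b]ᵀ = [-23, 142/9]ᵀ.
Δ = 8·(1093/324) − (-55/18)² = 5719/324.
m = ((-23)·(1093/324) − (-55/18)·(142/9))/(5719/324) = -501/301; b = (8·(142/9) − (-55/18)·(-23))/(5719/324) = 954/301.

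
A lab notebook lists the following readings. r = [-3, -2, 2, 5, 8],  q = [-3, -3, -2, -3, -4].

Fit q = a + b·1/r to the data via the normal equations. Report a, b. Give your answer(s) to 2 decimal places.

a = -3.00, b = 0.56

Compute the Gram sums: Σ1 = 5, Σ1/r = -1/120, Σ1/r·1/r = 9601/14400.
And Σq = -15, Σ1/r·q = 2/5.
So AᵀA·[a, b]ᵀ = Aᵀq: [[5, -1/120]; [-1/120, 9601/14400]]·[a, b]ᵀ = [-15, 2/5]ᵀ.
det = 5·(9601/14400) − (-1/120)² = 12001/3600.
a = ((-15)·(9601/14400) − (-1/120)·(2/5))/(12001/3600) = -143967/48004; b = (5·(2/5) − (-1/120)·(-15))/(12001/3600) = 6750/12001.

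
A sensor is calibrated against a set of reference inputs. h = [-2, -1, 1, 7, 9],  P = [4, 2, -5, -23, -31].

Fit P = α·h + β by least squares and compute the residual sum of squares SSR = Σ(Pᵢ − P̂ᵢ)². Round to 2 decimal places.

SSR = 2.09

From the data, Σh·h = 136, Σh = 14, Σ1 = 5.
Moment sums: Σh·P = -455, ΣP = -53.
Eliminating β: 5·(row 1) − 14·(row 2) gives 484·α = 5·(-455) − 14·(-53) = -1533, so α = -1533/484.
Then β = ((-53) − 14·(-1533/484))/5 = -419/242.
Residuals: -73/121, 273/484, -49/484, 437/484, -369/484; SSR = 1011/484.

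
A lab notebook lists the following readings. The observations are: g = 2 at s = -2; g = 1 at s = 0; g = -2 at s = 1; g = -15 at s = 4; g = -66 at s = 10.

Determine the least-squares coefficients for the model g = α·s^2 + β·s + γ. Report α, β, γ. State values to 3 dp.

Forming MᵀM = [[10273, 1057, 121]; [1057, 121, 13]; [121, 13, 5]] and Mᵀg = [-6834, -726, -80]ᵀ gives MᵀM·[α, β, γ]ᵀ = Mᵀg.
Inverting the 3×3 Gram matrix, [α, β, γ]ᵀ = [-8863/18606, -35069/18606, 1328/3101]ᵀ.

α = -0.476, β = -1.885, γ = 0.428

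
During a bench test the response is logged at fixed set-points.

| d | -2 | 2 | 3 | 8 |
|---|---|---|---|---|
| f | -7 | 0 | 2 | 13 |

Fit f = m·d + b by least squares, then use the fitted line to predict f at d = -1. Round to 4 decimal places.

f̂ = -5.5369

The normal system XᵀX·[m, b]ᵀ = Xᵀf is [[81, 11]; [11, 4]]·[m, b]ᵀ = [124, 8]ᵀ.
Eliminating b: 4·(row 1) − 11·(row 2) gives 203·m = 4·124 − 11·8 = 408, so m = 408/203.
Then b = (8 − 11·(408/203))/4 = -716/203.
At d = -1: f̂ = (408/203)·(-1) + (-716/203)·(1) = -1124/203.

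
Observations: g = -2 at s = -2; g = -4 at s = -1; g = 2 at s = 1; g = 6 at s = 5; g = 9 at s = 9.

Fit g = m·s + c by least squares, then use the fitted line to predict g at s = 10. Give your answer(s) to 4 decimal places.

Normal-equation sums: Σs·s = 112, Σs = 12, Σ1 = 5.
For Aᵀg: Σs·g = 121, Σg = 11.
AᵀA·[m, c]ᵀ = Aᵀg becomes [[112, 12]; [12, 5]]·[m, c]ᵀ = [121, 11]ᵀ.
Determinant 112·5 − 12² = 416.
m = (121·5 − 12·11)/416 = 473/416; c = (112·11 − 12·121)/416 = -55/104.
At s = 10: ĝ = (473/416)·(10) + (-55/104)·(1) = 2255/208.

ĝ = 10.8413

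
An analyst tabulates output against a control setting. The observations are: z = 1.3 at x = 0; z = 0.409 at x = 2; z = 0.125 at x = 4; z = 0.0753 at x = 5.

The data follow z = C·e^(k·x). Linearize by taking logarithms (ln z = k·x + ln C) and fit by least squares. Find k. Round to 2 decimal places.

k = -0.57

Let Y = ln z. Fitting Y = k·x + ln C by least squares:
XᵀX = [[45.0000, 11.0000]; [11.0000, 4]], rhs = [-23.0372, -5.2974]ᵀ  (here Σx = 11.0000, Σ(x)² = 45.0000, Σln z = -5.2974, Σx·ln z = -23.0372).
Δ = 45.0000·4 − (11.0000)² = 59.0000; k = (-23.0372·4 − 11.0000·-5.2974)/59.0000 = -0.57420, ln C = (45.0000·-5.2974 − 11.0000·-23.0372)/59.0000 = 0.25469.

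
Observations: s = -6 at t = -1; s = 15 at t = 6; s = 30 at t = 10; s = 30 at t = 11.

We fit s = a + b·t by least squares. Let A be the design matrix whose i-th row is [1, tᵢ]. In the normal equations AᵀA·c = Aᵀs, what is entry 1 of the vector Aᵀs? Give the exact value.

Entry 1 ↔ basis 1, so (Aᵀs)_{1} = Σᵢ sᵢ = (1)·(-6) + (1)·(15) + (1)·(30) + (1)·(30) = 69.

69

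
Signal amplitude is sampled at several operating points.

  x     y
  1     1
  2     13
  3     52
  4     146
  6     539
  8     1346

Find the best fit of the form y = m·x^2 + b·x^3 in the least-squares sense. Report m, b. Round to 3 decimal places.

m = -3.048, b = 3.009

Sums needed: Σx^2·x^2 = 5746, Σx^2·x^3 = 41844, Σx^3·x^3 = 313690.
And Σx^2·y = 108405, Σx^3·y = 816429.
det = 5746·313690 − 41844² = 51542404.
m = (108405·313690 − 41844·816429)/51542404 = -78545313/25771202; b = (5746·816429 − 41844·108405)/51542404 = 77551107/25771202.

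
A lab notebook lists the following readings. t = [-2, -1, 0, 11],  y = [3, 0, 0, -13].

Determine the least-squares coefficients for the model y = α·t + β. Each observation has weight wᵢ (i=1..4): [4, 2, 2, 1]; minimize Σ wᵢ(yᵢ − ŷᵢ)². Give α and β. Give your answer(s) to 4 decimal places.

α = -1.2016, β = 0.0224

Sums needed: Σwᵢ·t·t = 139, Σwᵢ·t = 1, Σwᵢ·1 = 9.
And Σwᵢ·t·y = -167, Σwᵢ·y = -1.
Normal equations: [[139, 1]; [1, 9]]·[α, β]ᵀ = [-167, -1]ᵀ.
Eliminating β: 9·(row 1) − 1·(row 2) gives 1250·α = 9·(-167) − 1·(-1) = -1502, so α = -751/625.
Then β = ((-1) − 1·(-751/625))/9 = 14/625.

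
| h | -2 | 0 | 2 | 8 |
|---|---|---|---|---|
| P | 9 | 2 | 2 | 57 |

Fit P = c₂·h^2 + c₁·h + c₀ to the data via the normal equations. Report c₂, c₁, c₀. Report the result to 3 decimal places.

Setting ∂/∂c₂ … = 0 gives: 4128·c₂ + 512·c₁ + 72·c₀ = 3692;  512·c₂ + 72·c₁ + 8·c₀ = 442;  72·c₂ + 8·c₁ + 4·c₀ = 70.
(Σh^2·h^2 = 4128, Σh^2·h = 512, Σh^2 = 72, Σh·h = 72, Σh = 8, Σ1 = 4, Σh^2·P = 3692, Σh·P = 442, ΣP = 70.)
Solving the 3×3 system (Gaussian elimination) gives c₂ = 783/724, c₁ = -1241/724, c₀ = 529/362.

c₂ = 1.081, c₁ = -1.714, c₀ = 1.461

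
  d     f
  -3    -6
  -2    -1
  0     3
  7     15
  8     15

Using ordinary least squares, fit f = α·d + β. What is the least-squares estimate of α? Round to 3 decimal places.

Compute the Gram sums: Σd·d = 126, Σd = 10, Σ1 = 5.
For Aᵀf: Σd·f = 245, Σf = 26.
Normal equations: [[126, 10]; [10, 5]]·[α, β]ᵀ = [245, 26]ᵀ.
Determinant 126·5 − 10² = 530.
α = (245·5 − 10·26)/530 = 193/106; β = (126·26 − 10·245)/530 = 413/265.

α = 1.821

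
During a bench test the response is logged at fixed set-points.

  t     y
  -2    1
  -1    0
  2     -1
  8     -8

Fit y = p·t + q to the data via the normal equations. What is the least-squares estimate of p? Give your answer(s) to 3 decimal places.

p = -0.889

Sums needed: Σt·t = 73, Σt = 7, Σ1 = 4.
For Xᵀy: Σt·y = -68, Σy = -8.
Eliminating q: 4·(row 1) − 7·(row 2) gives 243·p = 4·(-68) − 7·(-8) = -216, so p = -8/9.
Then q = ((-8) − 7·(-8/9))/4 = -4/9.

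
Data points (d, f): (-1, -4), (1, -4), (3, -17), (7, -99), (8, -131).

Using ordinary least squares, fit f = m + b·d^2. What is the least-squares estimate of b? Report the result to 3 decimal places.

With design matrix X, XᵀX = [[5, 124]; [124, 6580]] and Xᵀf = [-255, -13396]ᵀ.
det = 5·6580 − 124² = 17524.
m = ((-255)·6580 − 124·(-13396))/17524 = -323/337; b = (5·(-13396) − 124·(-255))/17524 = -680/337.

b = -2.018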